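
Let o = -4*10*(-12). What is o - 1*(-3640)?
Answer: 4120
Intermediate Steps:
o = 480 (o = -40*(-12) = 480)
o - 1*(-3640) = 480 - 1*(-3640) = 480 + 3640 = 4120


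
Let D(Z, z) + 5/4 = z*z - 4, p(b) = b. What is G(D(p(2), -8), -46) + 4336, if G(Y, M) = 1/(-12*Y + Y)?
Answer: 11208556/2585 ≈ 4336.0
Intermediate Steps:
D(Z, z) = -21/4 + z**2 (D(Z, z) = -5/4 + (z*z - 4) = -5/4 + (z**2 - 4) = -5/4 + (-4 + z**2) = -21/4 + z**2)
G(Y, M) = -1/(11*Y) (G(Y, M) = 1/(-11*Y) = -1/(11*Y))
G(D(p(2), -8), -46) + 4336 = -1/(11*(-21/4 + (-8)**2)) + 4336 = -1/(11*(-21/4 + 64)) + 4336 = -1/(11*235/4) + 4336 = -1/11*4/235 + 4336 = -4/2585 + 4336 = 11208556/2585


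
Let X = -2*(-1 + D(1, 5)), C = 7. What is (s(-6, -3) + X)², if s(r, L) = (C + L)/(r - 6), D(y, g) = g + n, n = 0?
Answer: 625/9 ≈ 69.444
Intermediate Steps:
D(y, g) = g (D(y, g) = g + 0 = g)
s(r, L) = (7 + L)/(-6 + r) (s(r, L) = (7 + L)/(r - 6) = (7 + L)/(-6 + r))
X = -8 (X = -2*(-1 + 5) = -2*4 = -8)
(s(-6, -3) + X)² = ((7 - 3)/(-6 - 6) - 8)² = (4/(-12) - 8)² = (-1/12*4 - 8)² = (-⅓ - 8)² = (-25/3)² = 625/9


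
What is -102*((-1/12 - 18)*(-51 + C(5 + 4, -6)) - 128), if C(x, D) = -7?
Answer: -93925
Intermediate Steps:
-102*((-1/12 - 18)*(-51 + C(5 + 4, -6)) - 128) = -102*((-1/12 - 18)*(-51 - 7) - 128) = -102*((-1*1/12 - 18)*(-58) - 128) = -102*((-1/12 - 18)*(-58) - 128) = -102*(-217/12*(-58) - 128) = -102*(6293/6 - 128) = -102*5525/6 = -93925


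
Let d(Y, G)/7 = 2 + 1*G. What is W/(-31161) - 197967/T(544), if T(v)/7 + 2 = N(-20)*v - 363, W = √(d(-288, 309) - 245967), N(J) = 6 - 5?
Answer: -28281/179 - I*√243790/31161 ≈ -157.99 - 0.015845*I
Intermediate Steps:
d(Y, G) = 14 + 7*G (d(Y, G) = 7*(2 + 1*G) = 7*(2 + G) = 14 + 7*G)
N(J) = 1
W = I*√243790 (W = √((14 + 7*309) - 245967) = √((14 + 2163) - 245967) = √(2177 - 245967) = √(-243790) = I*√243790 ≈ 493.75*I)
T(v) = -2555 + 7*v (T(v) = -14 + 7*(1*v - 363) = -14 + 7*(v - 363) = -14 + 7*(-363 + v) = -14 + (-2541 + 7*v) = -2555 + 7*v)
W/(-31161) - 197967/T(544) = (I*√243790)/(-31161) - 197967/(-2555 + 7*544) = (I*√243790)*(-1/31161) - 197967/(-2555 + 3808) = -I*√243790/31161 - 197967/1253 = -I*√243790/31161 - 197967*1/1253 = -I*√243790/31161 - 28281/179 = -28281/179 - I*√243790/31161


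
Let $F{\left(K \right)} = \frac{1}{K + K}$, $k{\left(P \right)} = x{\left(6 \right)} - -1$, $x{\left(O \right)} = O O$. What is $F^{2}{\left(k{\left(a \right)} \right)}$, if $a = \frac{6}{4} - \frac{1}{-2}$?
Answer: $\frac{1}{5476} \approx 0.00018262$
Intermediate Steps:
$x{\left(O \right)} = O^{2}$
$a = 2$ ($a = 6 \cdot \frac{1}{4} - - \frac{1}{2} = \frac{3}{2} + \frac{1}{2} = 2$)
$k{\left(P \right)} = 37$ ($k{\left(P \right)} = 6^{2} - -1 = 36 + 1 = 37$)
$F{\left(K \right)} = \frac{1}{2 K}$
$F^{2}{\left(k{\left(a \right)} \right)} = \left(\frac{1}{2 \cdot 37}\right)^{2} = \left(\frac{1}{2} \cdot \frac{1}{37}\right)^{2} = \left(\frac{1}{74}\right)^{2} = \frac{1}{5476}$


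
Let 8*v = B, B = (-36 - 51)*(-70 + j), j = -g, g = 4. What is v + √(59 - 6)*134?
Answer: 3219/4 + 134*√53 ≈ 1780.3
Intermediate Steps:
j = -4 (j = -1*4 = -4)
B = 6438 (B = (-36 - 51)*(-70 - 4) = -87*(-74) = 6438)
v = 3219/4 (v = (⅛)*6438 = 3219/4 ≈ 804.75)
v + √(59 - 6)*134 = 3219/4 + √(59 - 6)*134 = 3219/4 + √53*134 = 3219/4 + 134*√53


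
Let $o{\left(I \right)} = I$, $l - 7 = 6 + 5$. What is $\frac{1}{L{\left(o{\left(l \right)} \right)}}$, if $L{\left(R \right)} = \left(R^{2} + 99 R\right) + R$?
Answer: $\frac{1}{2124} \approx 0.00047081$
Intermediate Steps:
$l = 18$ ($l = 7 + \left(6 + 5\right) = 7 + 11 = 18$)
$L{\left(R \right)} = R^{2} + 100 R$
$\frac{1}{L{\left(o{\left(l \right)} \right)}} = \frac{1}{18 \left(100 + 18\right)} = \frac{1}{18 \cdot 118} = \frac{1}{2124}$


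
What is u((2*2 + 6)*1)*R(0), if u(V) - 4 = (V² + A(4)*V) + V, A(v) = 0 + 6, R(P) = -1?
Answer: -174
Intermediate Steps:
A(v) = 6
u(V) = 4 + V² + 7*V (u(V) = 4 + ((V² + 6*V) + V) = 4 + (V² + 7*V) = 4 + V² + 7*V)
u((2*2 + 6)*1)*R(0) = (4 + ((2*2 + 6)*1)² + 7*((2*2 + 6)*1))*(-1) = (4 + ((4 + 6)*1)² + 7*((4 + 6)*1))*(-1) = (4 + (10*1)² + 7*(10*1))*(-1) = (4 + 10² + 7*10)*(-1) = (4 + 100 + 70)*(-1) = 174*(-1) = -174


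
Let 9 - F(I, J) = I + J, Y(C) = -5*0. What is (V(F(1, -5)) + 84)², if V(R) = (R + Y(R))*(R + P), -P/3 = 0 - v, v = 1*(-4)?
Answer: 9409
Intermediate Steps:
v = -4
Y(C) = 0
P = -12 (P = -3*(0 - 1*(-4)) = -3*(0 + 4) = -3*4 = -12)
F(I, J) = 9 - I - J (F(I, J) = 9 - (I + J) = 9 + (-I - J) = 9 - I - J)
V(R) = R*(-12 + R) (V(R) = (R + 0)*(R - 12) = R*(-12 + R))
(V(F(1, -5)) + 84)² = ((9 - 1*1 - 1*(-5))*(-12 + (9 - 1*1 - 1*(-5))) + 84)² = ((9 - 1 + 5)*(-12 + (9 - 1 + 5)) + 84)² = (13*(-12 + 13) + 84)² = (13*1 + 84)² = (13 + 84)² = 97² = 9409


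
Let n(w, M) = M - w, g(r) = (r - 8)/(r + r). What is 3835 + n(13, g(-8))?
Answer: 3823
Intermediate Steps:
g(r) = (-8 + r)/(2*r) (g(r) = (-8 + r)/((2*r)) = (-8 + r)*(1/(2*r)) = (-8 + r)/(2*r))
3835 + n(13, g(-8)) = 3835 + ((½)*(-8 - 8)/(-8) - 1*13) = 3835 + ((½)*(-⅛)*(-16) - 13) = 3835 + (1 - 13) = 3835 - 12 = 3823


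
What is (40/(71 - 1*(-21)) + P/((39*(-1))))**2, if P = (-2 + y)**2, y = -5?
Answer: 543169/804609 ≈ 0.67507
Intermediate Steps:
P = 49 (P = (-2 - 5)**2 = (-7)**2 = 49)
(40/(71 - 1*(-21)) + P/((39*(-1))))**2 = (40/(71 - 1*(-21)) + 49/((39*(-1))))**2 = (40/(71 + 21) + 49/(-39))**2 = (40/92 + 49*(-1/39))**2 = (40*(1/92) - 49/39)**2 = (10/23 - 49/39)**2 = (-737/897)**2 = 543169/804609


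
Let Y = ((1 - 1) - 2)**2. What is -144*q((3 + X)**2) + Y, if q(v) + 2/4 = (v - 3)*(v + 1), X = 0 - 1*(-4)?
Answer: -331124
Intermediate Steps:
X = 4 (X = 0 + 4 = 4)
q(v) = -1/2 + (1 + v)*(-3 + v) (q(v) = -1/2 + (v - 3)*(v + 1) = -1/2 + (-3 + v)*(1 + v) = -1/2 + (1 + v)*(-3 + v))
Y = 4 (Y = (0 - 2)**2 = (-2)**2 = 4)
-144*q((3 + X)**2) + Y = -144*(-7/2 + ((3 + 4)**2)**2 - 2*(3 + 4)**2) + 4 = -144*(-7/2 + (7**2)**2 - 2*7**2) + 4 = -144*(-7/2 + 49**2 - 2*49) + 4 = -144*(-7/2 + 2401 - 98) + 4 = -144*4599/2 + 4 = -331128 + 4 = -331124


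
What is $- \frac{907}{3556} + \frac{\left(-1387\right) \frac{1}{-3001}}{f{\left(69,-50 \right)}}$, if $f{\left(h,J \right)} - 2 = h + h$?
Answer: $- \frac{6716693}{26678890} \approx -0.25176$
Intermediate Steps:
$f{\left(h,J \right)} = 2 + 2 h$ ($f{\left(h,J \right)} = 2 + \left(h + h\right) = 2 + 2 h$)
$- \frac{907}{3556} + \frac{\left(-1387\right) \frac{1}{-3001}}{f{\left(69,-50 \right)}} = - \frac{907}{3556} + \frac{\left(-1387\right) \frac{1}{-3001}}{2 + 2 \cdot 69} = \left(-907\right) \frac{1}{3556} + \frac{\left(-1387\right) \left(- \frac{1}{3001}\right)}{2 + 138} = - \frac{907}{3556} + \frac{1387}{3001 \cdot 140} = - \frac{907}{3556} + \frac{1387}{3001} \cdot \frac{1}{140} = - \frac{907}{3556} + \frac{1387}{420140} = - \frac{6716693}{26678890}$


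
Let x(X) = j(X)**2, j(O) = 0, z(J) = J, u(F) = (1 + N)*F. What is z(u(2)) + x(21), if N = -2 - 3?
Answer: -8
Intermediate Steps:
N = -5
u(F) = -4*F (u(F) = (1 - 5)*F = -4*F)
x(X) = 0 (x(X) = 0**2 = 0)
z(u(2)) + x(21) = -4*2 + 0 = -8 + 0 = -8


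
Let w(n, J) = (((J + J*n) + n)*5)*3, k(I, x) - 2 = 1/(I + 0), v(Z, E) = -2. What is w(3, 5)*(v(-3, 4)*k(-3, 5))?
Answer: -1150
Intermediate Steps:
k(I, x) = 2 + 1/I (k(I, x) = 2 + 1/(I + 0) = 2 + 1/I)
w(n, J) = 15*J + 15*n + 15*J*n (w(n, J) = ((J + n + J*n)*5)*3 = (5*J + 5*n + 5*J*n)*3 = 15*J + 15*n + 15*J*n)
w(3, 5)*(v(-3, 4)*k(-3, 5)) = (15*5 + 15*3 + 15*5*3)*(-2*(2 + 1/(-3))) = (75 + 45 + 225)*(-2*(2 - ⅓)) = 345*(-2*5/3) = 345*(-10/3) = -1150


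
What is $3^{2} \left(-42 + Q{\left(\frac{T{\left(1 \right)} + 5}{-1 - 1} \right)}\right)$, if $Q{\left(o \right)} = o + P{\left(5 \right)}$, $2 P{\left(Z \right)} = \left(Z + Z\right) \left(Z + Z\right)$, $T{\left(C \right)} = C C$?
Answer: $45$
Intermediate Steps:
$T{\left(C \right)} = C^{2}$
$P{\left(Z \right)} = 2 Z^{2}$ ($P{\left(Z \right)} = \frac{\left(Z + Z\right) \left(Z + Z\right)}{2} = \frac{2 Z 2 Z}{2} = \frac{4 Z^{2}}{2} = 2 Z^{2}$)
$Q{\left(o \right)} = 50 + o$ ($Q{\left(o \right)} = o + 2 \cdot 5^{2} = o + 2 \cdot 25 = o + 50 = 50 + o$)
$3^{2} \left(-42 + Q{\left(\frac{T{\left(1 \right)} + 5}{-1 - 1} \right)}\right) = 3^{2} \left(-42 + \left(50 + \frac{1^{2} + 5}{-1 - 1}\right)\right) = 9 \left(-42 + \left(50 + \frac{1 + 5}{-2}\right)\right) = 9 \left(-42 + \left(50 + 6 \left(- \frac{1}{2}\right)\right)\right) = 9 \left(-42 + \left(50 - 3\right)\right) = 9 \left(-42 + 47\right) = 9 \cdot 5 = 45$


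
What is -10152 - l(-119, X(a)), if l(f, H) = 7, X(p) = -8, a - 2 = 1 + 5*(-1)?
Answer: -10159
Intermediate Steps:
a = -2 (a = 2 + (1 + 5*(-1)) = 2 + (1 - 5) = 2 - 4 = -2)
-10152 - l(-119, X(a)) = -10152 - 1*7 = -10152 - 7 = -10159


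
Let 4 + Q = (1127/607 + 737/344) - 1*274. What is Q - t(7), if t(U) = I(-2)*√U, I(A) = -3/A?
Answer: -57213577/208808 - 3*√7/2 ≈ -277.97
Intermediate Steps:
t(U) = 3*√U/2 (t(U) = (-3/(-2))*√U = (-3*(-½))*√U = 3*√U/2)
Q = -57213577/208808 (Q = -4 + ((1127/607 + 737/344) - 1*274) = -4 + ((1127*(1/607) + 737*(1/344)) - 274) = -4 + ((1127/607 + 737/344) - 274) = -4 + (835047/208808 - 274) = -4 - 56378345/208808 = -57213577/208808 ≈ -274.00)
Q - t(7) = -57213577/208808 - 3*√7/2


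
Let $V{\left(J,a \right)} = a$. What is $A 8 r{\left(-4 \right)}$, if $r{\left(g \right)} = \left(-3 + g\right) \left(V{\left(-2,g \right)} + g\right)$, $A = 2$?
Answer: $896$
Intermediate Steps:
$r{\left(g \right)} = 2 g \left(-3 + g\right)$ ($r{\left(g \right)} = \left(-3 + g\right) \left(g + g\right) = \left(-3 + g\right) 2 g = 2 g \left(-3 + g\right)$)
$A 8 r{\left(-4 \right)} = 2 \cdot 8 \cdot 2 \left(-4\right) \left(-3 - 4\right) = 16 \cdot 2 \left(-4\right) \left(-7\right) = 16 \cdot 56 = 896$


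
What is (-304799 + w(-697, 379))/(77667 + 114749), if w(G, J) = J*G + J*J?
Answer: -425321/192416 ≈ -2.2104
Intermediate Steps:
w(G, J) = J² + G*J (w(G, J) = G*J + J² = J² + G*J)
(-304799 + w(-697, 379))/(77667 + 114749) = (-304799 + 379*(-697 + 379))/(77667 + 114749) = (-304799 + 379*(-318))/192416 = (-304799 - 120522)*(1/192416) = -425321*1/192416 = -425321/192416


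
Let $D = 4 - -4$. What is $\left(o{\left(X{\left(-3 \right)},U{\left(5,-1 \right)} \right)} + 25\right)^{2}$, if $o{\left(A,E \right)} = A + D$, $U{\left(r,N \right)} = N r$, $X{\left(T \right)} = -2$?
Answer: $961$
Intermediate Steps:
$D = 8$ ($D = 4 + 4 = 8$)
$o{\left(A,E \right)} = 8 + A$ ($o{\left(A,E \right)} = A + 8 = 8 + A$)
$\left(o{\left(X{\left(-3 \right)},U{\left(5,-1 \right)} \right)} + 25\right)^{2} = \left(\left(8 - 2\right) + 25\right)^{2} = \left(6 + 25\right)^{2} = 31^{2} = 961$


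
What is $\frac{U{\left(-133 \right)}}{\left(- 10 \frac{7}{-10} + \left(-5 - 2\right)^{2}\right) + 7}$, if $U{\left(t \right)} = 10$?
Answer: $\frac{10}{63} \approx 0.15873$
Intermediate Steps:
$\frac{U{\left(-133 \right)}}{\left(- 10 \frac{7}{-10} + \left(-5 - 2\right)^{2}\right) + 7} = \frac{10}{\left(- 10 \frac{7}{-10} + \left(-5 - 2\right)^{2}\right) + 7} = \frac{10}{\left(- 10 \cdot 7 \left(- \frac{1}{10}\right) + \left(-7\right)^{2}\right) + 7} = \frac{10}{\left(\left(-10\right) \left(- \frac{7}{10}\right) + 49\right) + 7} = \frac{10}{\left(7 + 49\right) + 7} = \frac{10}{56 + 7} = \frac{10}{63}$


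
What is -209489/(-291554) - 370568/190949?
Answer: -6185351601/5061085886 ≈ -1.2221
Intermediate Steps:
-209489/(-291554) - 370568/190949 = -209489*(-1/291554) - 370568*1/190949 = 209489/291554 - 33688/17359 = -6185351601/5061085886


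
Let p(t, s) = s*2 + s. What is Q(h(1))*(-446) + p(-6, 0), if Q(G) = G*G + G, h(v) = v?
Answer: -892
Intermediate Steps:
p(t, s) = 3*s (p(t, s) = 2*s + s = 3*s)
Q(G) = G + G**2 (Q(G) = G**2 + G = G + G**2)
Q(h(1))*(-446) + p(-6, 0) = (1*(1 + 1))*(-446) + 3*0 = (1*2)*(-446) + 0 = 2*(-446) + 0 = -892 + 0 = -892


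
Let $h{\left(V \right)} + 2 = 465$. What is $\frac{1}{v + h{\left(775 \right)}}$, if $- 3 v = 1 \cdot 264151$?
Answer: $- \frac{3}{262762} \approx -1.1417 \cdot 10^{-5}$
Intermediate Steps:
$h{\left(V \right)} = 463$ ($h{\left(V \right)} = -2 + 465 = 463$)
$v = - \frac{264151}{3}$ ($v = - \frac{1 \cdot 264151}{3} = \left(- \frac{1}{3}\right) 264151 = - \frac{264151}{3} \approx -88050.0$)
$\frac{1}{v + h{\left(775 \right)}} = \frac{1}{- \frac{264151}{3} + 463} = \frac{1}{- \frac{262762}{3}} = - \frac{3}{262762}$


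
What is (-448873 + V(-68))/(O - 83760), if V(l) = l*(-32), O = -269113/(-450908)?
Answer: 201419250876/37767784967 ≈ 5.3331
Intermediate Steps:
O = 269113/450908 (O = -269113*(-1/450908) = 269113/450908 ≈ 0.59682)
V(l) = -32*l
(-448873 + V(-68))/(O - 83760) = (-448873 - 32*(-68))/(269113/450908 - 83760) = (-448873 + 2176)/(-37767784967/450908) = -446697*(-450908/37767784967) = 201419250876/37767784967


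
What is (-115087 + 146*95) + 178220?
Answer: 77003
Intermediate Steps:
(-115087 + 146*95) + 178220 = (-115087 + 13870) + 178220 = -101217 + 178220 = 77003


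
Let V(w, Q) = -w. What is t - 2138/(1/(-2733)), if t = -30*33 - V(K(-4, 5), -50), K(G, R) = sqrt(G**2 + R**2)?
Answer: 5842164 + sqrt(41) ≈ 5.8422e+6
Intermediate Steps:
t = -990 + sqrt(41) (t = -30*33 - (-1)*sqrt((-4)**2 + 5**2) = -990 - (-1)*sqrt(16 + 25) = -990 - (-1)*sqrt(41) = -990 + sqrt(41) ≈ -983.60)
t - 2138/(1/(-2733)) = (-990 + sqrt(41)) - 2138/(1/(-2733)) = (-990 + sqrt(41)) - 2138/(-1/2733) = (-990 + sqrt(41)) - 2138*(-2733) = (-990 + sqrt(41)) - 1*(-5843154) = (-990 + sqrt(41)) + 5843154 = 5842164 + sqrt(41)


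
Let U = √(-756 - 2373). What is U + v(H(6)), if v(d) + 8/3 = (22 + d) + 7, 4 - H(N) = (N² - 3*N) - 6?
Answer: 55/3 + I*√3129 ≈ 18.333 + 55.937*I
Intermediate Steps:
H(N) = 10 - N² + 3*N (H(N) = 4 - ((N² - 3*N) - 6) = 4 - (-6 + N² - 3*N) = 4 + (6 - N² + 3*N) = 10 - N² + 3*N)
v(d) = 79/3 + d (v(d) = -8/3 + ((22 + d) + 7) = -8/3 + (29 + d) = 79/3 + d)
U = I*√3129 (U = √(-3129) = I*√3129 ≈ 55.937*I)
U + v(H(6)) = I*√3129 + (79/3 + (10 - 1*6² + 3*6)) = I*√3129 + (79/3 + (10 - 1*36 + 18)) = I*√3129 + (79/3 + (10 - 36 + 18)) = I*√3129 + (79/3 - 8) = I*√3129 + 55/3 = 55/3 + I*√3129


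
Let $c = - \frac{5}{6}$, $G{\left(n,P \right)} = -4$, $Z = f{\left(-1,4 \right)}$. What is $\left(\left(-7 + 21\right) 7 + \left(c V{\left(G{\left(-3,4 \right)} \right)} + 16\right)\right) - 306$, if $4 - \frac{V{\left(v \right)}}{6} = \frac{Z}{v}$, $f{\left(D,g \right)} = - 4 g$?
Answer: $-192$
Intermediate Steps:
$Z = -16$ ($Z = \left(-4\right) 4 = -16$)
$V{\left(v \right)} = 24 + \frac{96}{v}$ ($V{\left(v \right)} = 24 - 6 \left(- \frac{16}{v}\right) = 24 + \frac{96}{v}$)
$c = - \frac{5}{6}$ ($c = \left(-5\right) \frac{1}{6} = - \frac{5}{6} \approx -0.83333$)
$\left(\left(-7 + 21\right) 7 + \left(c V{\left(G{\left(-3,4 \right)} \right)} + 16\right)\right) - 306 = \left(\left(-7 + 21\right) 7 + \left(- \frac{5 \left(24 + \frac{96}{-4}\right)}{6} + 16\right)\right) - 306 = \left(14 \cdot 7 + \left(- \frac{5 \left(24 + 96 \left(- \frac{1}{4}\right)\right)}{6} + 16\right)\right) - 306 = \left(98 + \left(- \frac{5 \left(24 - 24\right)}{6} + 16\right)\right) - 306 = \left(98 + \left(\left(- \frac{5}{6}\right) 0 + 16\right)\right) - 306 = \left(98 + \left(0 + 16\right)\right) - 306 = \left(98 + 16\right) - 306 = 114 - 306 = -192$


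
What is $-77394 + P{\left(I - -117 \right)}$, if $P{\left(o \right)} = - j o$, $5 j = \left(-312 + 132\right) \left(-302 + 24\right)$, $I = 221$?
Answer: $-3460098$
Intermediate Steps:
$j = 10008$ ($j = \frac{\left(-312 + 132\right) \left(-302 + 24\right)}{5} = \frac{\left(-180\right) \left(-278\right)}{5} = \frac{1}{5} \cdot 50040 = 10008$)
$P{\left(o \right)} = - 10008 o$
$-77394 + P{\left(I - -117 \right)} = -77394 - 10008 \left(221 - -117\right) = -77394 - 10008 \left(221 + 117\right) = -77394 - 3382704 = -3460098$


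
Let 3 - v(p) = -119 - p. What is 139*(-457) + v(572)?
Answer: -62829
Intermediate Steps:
v(p) = 122 + p (v(p) = 3 - (-119 - p) = 3 + (119 + p) = 122 + p)
139*(-457) + v(572) = 139*(-457) + (122 + 572) = -63523 + 694 = -62829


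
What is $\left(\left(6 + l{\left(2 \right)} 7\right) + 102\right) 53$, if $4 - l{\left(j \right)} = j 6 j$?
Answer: $-1696$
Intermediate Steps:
$l{\left(j \right)} = 4 - 6 j^{2}$ ($l{\left(j \right)} = 4 - j 6 j = 4 - 6 j j = 4 - 6 j^{2}$)
$\left(\left(6 + l{\left(2 \right)} 7\right) + 102\right) 53 = \left(\left(6 + \left(4 - 6 \cdot 2^{2}\right) 7\right) + 102\right) 53 = \left(\left(6 + \left(4 - 24\right) 7\right) + 102\right) 53 = \left(\left(6 - 140\right) + 102\right) 53 = \left(-134 + 102\right) 53 = \left(-32\right) 53 = -1696$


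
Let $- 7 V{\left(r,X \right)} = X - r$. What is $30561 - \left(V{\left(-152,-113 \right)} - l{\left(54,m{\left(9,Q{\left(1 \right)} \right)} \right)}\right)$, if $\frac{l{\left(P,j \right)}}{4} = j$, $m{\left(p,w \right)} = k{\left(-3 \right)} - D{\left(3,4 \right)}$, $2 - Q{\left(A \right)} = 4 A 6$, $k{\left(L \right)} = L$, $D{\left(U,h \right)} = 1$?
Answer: $\frac{213854}{7} \approx 30551.0$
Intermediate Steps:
$V{\left(r,X \right)} = - \frac{X}{7} + \frac{r}{7}$ ($V{\left(r,X \right)} = - \frac{X - r}{7} = - \frac{X}{7} + \frac{r}{7}$)
$Q{\left(A \right)} = 2 - 24 A$ ($Q{\left(A \right)} = 2 - 4 A 6 = 2 - 24 A$)
$m{\left(p,w \right)} = -4$ ($m{\left(p,w \right)} = -3 - 1 = -4$)
$l{\left(P,j \right)} = 4 j$
$30561 - \left(V{\left(-152,-113 \right)} - l{\left(54,m{\left(9,Q{\left(1 \right)} \right)} \right)}\right) = 30561 - \left(\left(\left(- \frac{1}{7}\right) \left(-113\right) + \frac{1}{7} \left(-152\right)\right) - 4 \left(-4\right)\right) = 30561 - \left(\left(\frac{113}{7} - \frac{152}{7}\right) - -16\right) = 30561 - \left(- \frac{39}{7} + 16\right) = 30561 - \frac{73}{7} = \frac{213854}{7}$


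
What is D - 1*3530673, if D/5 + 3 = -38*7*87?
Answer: -3646398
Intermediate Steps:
D = -115725 (D = -15 + 5*(-38*7*87) = -15 + 5*(-266*87) = -15 + 5*(-23142) = -15 - 115710 = -115725)
D - 1*3530673 = -115725 - 1*3530673 = -115725 - 3530673 = -3646398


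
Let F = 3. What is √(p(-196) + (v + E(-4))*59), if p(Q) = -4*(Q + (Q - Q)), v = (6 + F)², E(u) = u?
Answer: √5327 ≈ 72.986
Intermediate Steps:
v = 81 (v = (6 + 3)² = 9² = 81)
p(Q) = -4*Q (p(Q) = -4*(Q + 0) = -4*Q)
√(p(-196) + (v + E(-4))*59) = √(-4*(-196) + (81 - 4)*59) = √(784 + 77*59) = √(784 + 4543) = √5327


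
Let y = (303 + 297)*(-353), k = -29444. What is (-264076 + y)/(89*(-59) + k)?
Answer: 475876/34695 ≈ 13.716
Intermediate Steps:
y = -211800 (y = 600*(-353) = -211800)
(-264076 + y)/(89*(-59) + k) = (-264076 - 211800)/(89*(-59) - 29444) = -475876/(-5251 - 29444) = -475876/(-34695) = -475876*(-1/34695) = 475876/34695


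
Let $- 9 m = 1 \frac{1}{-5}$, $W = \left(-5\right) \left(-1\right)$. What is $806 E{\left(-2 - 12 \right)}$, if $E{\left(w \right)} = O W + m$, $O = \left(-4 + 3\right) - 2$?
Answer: $- \frac{543244}{45} \approx -12072.0$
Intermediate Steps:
$O = -3$ ($O = -1 - 2 = -3$)
$W = 5$
$m = \frac{1}{45}$ ($m = - \frac{1 \frac{1}{-5}}{9} = - \frac{1 \left(- \frac{1}{5}\right)}{9} = \left(- \frac{1}{9}\right) \left(- \frac{1}{5}\right) = \frac{1}{45} \approx 0.022222$)
$E{\left(w \right)} = - \frac{674}{45}$ ($E{\left(w \right)} = \left(-3\right) 5 + \frac{1}{45} = -15 + \frac{1}{45} = - \frac{674}{45}$)
$806 E{\left(-2 - 12 \right)} = 806 \left(- \frac{674}{45}\right) = - \frac{543244}{45}$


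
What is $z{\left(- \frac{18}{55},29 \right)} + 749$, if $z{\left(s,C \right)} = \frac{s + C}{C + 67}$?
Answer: $\frac{3956297}{5280} \approx 749.3$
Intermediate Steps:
$z{\left(s,C \right)} = \frac{C + s}{67 + C}$
$z{\left(- \frac{18}{55},29 \right)} + 749 = \frac{29 - \frac{18}{55}}{67 + 29} + 749 = \frac{29 - \frac{18}{55}}{96} + 749 = \frac{1}{96} \cdot \frac{1577}{55} + 749 = \frac{1577}{5280} + 749 = \frac{3956297}{5280}$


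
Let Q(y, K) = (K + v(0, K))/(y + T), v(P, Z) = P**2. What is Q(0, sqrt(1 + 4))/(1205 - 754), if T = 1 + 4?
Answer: sqrt(5)/2255 ≈ 0.00099161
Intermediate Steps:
T = 5
Q(y, K) = K/(5 + y) (Q(y, K) = (K + 0**2)/(y + 5) = (K + 0)/(5 + y) = K/(5 + y))
Q(0, sqrt(1 + 4))/(1205 - 754) = (sqrt(1 + 4)/(5 + 0))/(1205 - 754) = (sqrt(5)/5)/451 = sqrt(5)/2255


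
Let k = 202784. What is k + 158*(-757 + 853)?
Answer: 217952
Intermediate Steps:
k + 158*(-757 + 853) = 202784 + 158*(-757 + 853) = 202784 + 158*96 = 202784 + 15168 = 217952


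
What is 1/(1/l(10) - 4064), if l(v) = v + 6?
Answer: -16/65023 ≈ -0.00024607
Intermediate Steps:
l(v) = 6 + v
1/(1/l(10) - 4064) = 1/(1/(6 + 10) - 4064) = 1/(1/16 - 4064) = 1/(-65023/16) = -16/65023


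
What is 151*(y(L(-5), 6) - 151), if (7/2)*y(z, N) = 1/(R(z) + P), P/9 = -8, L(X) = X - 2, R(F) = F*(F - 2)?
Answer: -1436765/63 ≈ -22806.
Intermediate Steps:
R(F) = F*(-2 + F)
L(X) = -2 + X
P = -72 (P = 9*(-8) = -72)
y(z, N) = 2/(7*(-72 + z*(-2 + z))) (y(z, N) = 2/(7*(z*(-2 + z) - 72)) = 2/(7*(-72 + z*(-2 + z))))
151*(y(L(-5), 6) - 151) = 151*(2/(7*(-72 + (-2 - 5)*(-2 + (-2 - 5)))) - 151) = 151*(2/(7*(-72 - 7*(-2 - 7))) - 151) = 151*(2/(7*(-72 - 7*(-9))) - 151) = 151*(2/(7*(-72 + 63)) - 151) = 151*((2/7)/(-9) - 151) = 151*((2/7)*(-1/9) - 151) = 151*(-2/63 - 151) = 151*(-9515/63) = -1436765/63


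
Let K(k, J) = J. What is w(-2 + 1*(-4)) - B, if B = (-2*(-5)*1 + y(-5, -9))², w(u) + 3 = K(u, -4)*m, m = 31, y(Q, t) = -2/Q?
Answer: -5879/25 ≈ -235.16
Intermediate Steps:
w(u) = -127 (w(u) = -3 - 4*31 = -3 - 124 = -127)
B = 2704/25 (B = (-2*(-5)*1 - 2/(-5))² = (10*1 - 2*(-⅕))² = (10 + ⅖)² = (52/5)² = 2704/25 ≈ 108.16)
w(-2 + 1*(-4)) - B = -127 - 1*2704/25 = -127 - 2704/25 = -5879/25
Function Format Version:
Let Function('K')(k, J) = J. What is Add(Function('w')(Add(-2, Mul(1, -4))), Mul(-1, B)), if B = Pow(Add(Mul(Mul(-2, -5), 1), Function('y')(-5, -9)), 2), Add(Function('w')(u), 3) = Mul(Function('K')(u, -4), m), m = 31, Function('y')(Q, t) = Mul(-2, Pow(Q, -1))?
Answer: Rational(-5879, 25) ≈ -235.16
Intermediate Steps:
Function('w')(u) = -127 (Function('w')(u) = Add(-3, Mul(-4, 31)) = Add(-3, -124) = -127)
B = Rational(2704, 25) (B = Pow(Add(Mul(Mul(-2, -5), 1), Mul(-2, Pow(-5, -1))), 2) = Pow(Add(Mul(10, 1), Mul(-2, Rational(-1, 5))), 2) = Pow(Add(10, Rational(2, 5)), 2) = Pow(Rational(52, 5), 2) = Rational(2704, 25) ≈ 108.16)
Add(Function('w')(Add(-2, Mul(1, -4))), Mul(-1, B)) = Add(-127, Mul(-1, Rational(2704, 25))) = Add(-127, Rational(-2704, 25)) = Rational(-5879, 25)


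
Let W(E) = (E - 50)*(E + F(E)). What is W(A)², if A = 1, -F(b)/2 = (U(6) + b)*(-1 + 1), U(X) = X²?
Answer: 2401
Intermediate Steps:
F(b) = 0 (F(b) = -2*(6² + b)*(-1 + 1) = -2*(36 + b)*0 = -2*0 = 0)
W(E) = E*(-50 + E) (W(E) = (E - 50)*(E + 0) = (-50 + E)*E = E*(-50 + E))
W(A)² = (1*(-50 + 1))² = (1*(-49))² = (-49)² = 2401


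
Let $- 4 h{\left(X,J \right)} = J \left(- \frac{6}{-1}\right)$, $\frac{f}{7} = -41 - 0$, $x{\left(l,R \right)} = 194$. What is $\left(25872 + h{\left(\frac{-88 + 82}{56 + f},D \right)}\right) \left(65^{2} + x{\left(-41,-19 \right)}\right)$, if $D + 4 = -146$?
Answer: $115322643$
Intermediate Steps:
$D = -150$ ($D = -4 - 146 = -150$)
$f = -287$ ($f = 7 \left(-41 - 0\right) = 7 \left(-41 + 0\right) = 7 \left(-41\right) = -287$)
$h{\left(X,J \right)} = - \frac{3 J}{2}$ ($h{\left(X,J \right)} = - \frac{J \left(- \frac{6}{-1}\right)}{4} = - \frac{J \left(\left(-6\right) \left(-1\right)\right)}{4} = - \frac{J 6}{4} = - \frac{6 J}{4} = - \frac{3 J}{2}$)
$\left(25872 + h{\left(\frac{-88 + 82}{56 + f},D \right)}\right) \left(65^{2} + x{\left(-41,-19 \right)}\right) = \left(25872 - -225\right) \left(65^{2} + 194\right) = \left(25872 + 225\right) \left(4225 + 194\right) = 26097 \cdot 4419 = 115322643$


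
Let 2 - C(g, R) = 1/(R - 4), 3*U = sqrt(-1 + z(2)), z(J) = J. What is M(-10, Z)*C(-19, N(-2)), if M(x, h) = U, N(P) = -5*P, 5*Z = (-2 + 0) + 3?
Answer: 11/18 ≈ 0.61111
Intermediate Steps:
Z = 1/5 (Z = ((-2 + 0) + 3)/5 = (-2 + 3)/5 = (1/5)*1 = 1/5 ≈ 0.20000)
U = 1/3 (U = sqrt(-1 + 2)/3 = sqrt(1)/3 = (1/3)*1 = 1/3 ≈ 0.33333)
M(x, h) = 1/3
C(g, R) = 2 - 1/(-4 + R) (C(g, R) = 2 - 1/(R - 4) = 2 - 1/(-4 + R))
M(-10, Z)*C(-19, N(-2)) = ((-9 + 2*(-5*(-2)))/(-4 - 5*(-2)))/3 = ((-9 + 2*10)/(-4 + 10))/3 = ((-9 + 20)/6)/3 = ((1/6)*11)/3 = (1/3)*(11/6) = 11/18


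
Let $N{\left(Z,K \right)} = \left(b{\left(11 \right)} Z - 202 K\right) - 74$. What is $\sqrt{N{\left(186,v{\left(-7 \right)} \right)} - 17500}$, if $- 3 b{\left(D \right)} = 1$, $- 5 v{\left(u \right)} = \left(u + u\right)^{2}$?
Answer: $\frac{2 i \sqrt{60735}}{5} \approx 98.578 i$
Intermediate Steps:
$v{\left(u \right)} = - \frac{4 u^{2}}{5}$ ($v{\left(u \right)} = - \frac{\left(u + u\right)^{2}}{5} = - \frac{\left(2 u\right)^{2}}{5} = - \frac{4 u^{2}}{5}$)
$b{\left(D \right)} = - \frac{1}{3}$ ($b{\left(D \right)} = \left(- \frac{1}{3}\right) 1 = - \frac{1}{3}$)
$N{\left(Z,K \right)} = -74 - 202 K - \frac{Z}{3}$ ($N{\left(Z,K \right)} = \left(- \frac{Z}{3} - 202 K\right) - 74 = \left(- 202 K - \frac{Z}{3}\right) - 74 = -74 - 202 K - \frac{Z}{3}$)
$\sqrt{N{\left(186,v{\left(-7 \right)} \right)} - 17500} = \sqrt{\left(-74 - 202 \left(- \frac{4 \left(-7\right)^{2}}{5}\right) - 62\right) - 17500} = \sqrt{\left(-74 - 202 \left(\left(- \frac{4}{5}\right) 49\right) - 62\right) - 17500} = \sqrt{\left(-74 - - \frac{39592}{5} - 62\right) - 17500} = \sqrt{\left(-74 + \frac{39592}{5} - 62\right) - 17500} = \sqrt{\frac{38912}{5} - 17500} = \sqrt{- \frac{48588}{5}} = \frac{2 i \sqrt{60735}}{5}$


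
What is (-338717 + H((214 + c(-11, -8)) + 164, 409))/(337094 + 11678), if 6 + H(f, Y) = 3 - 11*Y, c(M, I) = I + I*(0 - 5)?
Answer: -343219/348772 ≈ -0.98408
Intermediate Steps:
c(M, I) = -4*I (c(M, I) = I + I*(-5) = I - 5*I = -4*I)
H(f, Y) = -3 - 11*Y (H(f, Y) = -6 + (3 - 11*Y) = -3 - 11*Y)
(-338717 + H((214 + c(-11, -8)) + 164, 409))/(337094 + 11678) = (-338717 + (-3 - 11*409))/(337094 + 11678) = (-338717 + (-3 - 4499))/348772 = (-338717 - 4502)*(1/348772) = -343219*1/348772 = -343219/348772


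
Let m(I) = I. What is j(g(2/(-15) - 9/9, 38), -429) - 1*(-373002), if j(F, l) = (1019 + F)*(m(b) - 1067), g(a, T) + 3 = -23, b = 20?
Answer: -666669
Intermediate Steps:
g(a, T) = -26 (g(a, T) = -3 - 23 = -26)
j(F, l) = -1066893 - 1047*F (j(F, l) = (1019 + F)*(20 - 1067) = (1019 + F)*(-1047) = -1066893 - 1047*F)
j(g(2/(-15) - 9/9, 38), -429) - 1*(-373002) = (-1066893 - 1047*(-26)) - 1*(-373002) = (-1066893 + 27222) + 373002 = -1039671 + 373002 = -666669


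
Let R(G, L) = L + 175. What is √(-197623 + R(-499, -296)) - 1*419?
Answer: -419 + 4*I*√12359 ≈ -419.0 + 444.68*I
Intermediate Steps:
R(G, L) = 175 + L
√(-197623 + R(-499, -296)) - 1*419 = √(-197623 + (175 - 296)) - 1*419 = √(-197623 - 121) - 419 = √(-197744) - 419 = 4*I*√12359 - 419 = -419 + 4*I*√12359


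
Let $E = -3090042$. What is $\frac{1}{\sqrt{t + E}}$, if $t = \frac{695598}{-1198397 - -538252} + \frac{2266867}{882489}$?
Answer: $- \frac{i \sqrt{1048724580741857079143804823885}}{1800167051162555717} \approx - 0.00056888 i$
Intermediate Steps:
$t = \frac{882603332293}{582570700905}$ ($t = \frac{695598}{-1198397 + 538252} + 2266867 \cdot \frac{1}{882489} = \frac{695598}{-660145} + \frac{2266867}{882489} = 695598 \left(- \frac{1}{660145}\right) + \frac{2266867}{882489} = - \frac{695598}{660145} + \frac{2266867}{882489} = \frac{882603332293}{582570700905} \approx 1.515$)
$\frac{1}{\sqrt{t + E}} = \frac{1}{\sqrt{\frac{882603332293}{582570700905} - 3090042}} = \frac{1}{\sqrt{- \frac{1800167051162555717}{582570700905}}} = \frac{1}{\frac{1}{582570700905} i \sqrt{1048724580741857079143804823885}} = - \frac{i \sqrt{1048724580741857079143804823885}}{1800167051162555717}$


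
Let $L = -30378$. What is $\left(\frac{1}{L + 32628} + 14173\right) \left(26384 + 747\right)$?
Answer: $\frac{865187268881}{2250} \approx 3.8453 \cdot 10^{8}$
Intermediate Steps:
$\left(\frac{1}{L + 32628} + 14173\right) \left(26384 + 747\right) = \left(\frac{1}{-30378 + 32628} + 14173\right) \left(26384 + 747\right) = \left(\frac{1}{2250} + 14173\right) 27131 = \frac{31889251}{2250} \cdot 27131 = \frac{865187268881}{2250}$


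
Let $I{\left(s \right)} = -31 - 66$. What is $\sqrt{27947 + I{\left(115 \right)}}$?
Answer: $5 \sqrt{1114} \approx 166.88$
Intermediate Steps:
$I{\left(s \right)} = -97$
$\sqrt{27947 + I{\left(115 \right)}} = \sqrt{27947 - 97} = \sqrt{27850} = 5 \sqrt{1114}$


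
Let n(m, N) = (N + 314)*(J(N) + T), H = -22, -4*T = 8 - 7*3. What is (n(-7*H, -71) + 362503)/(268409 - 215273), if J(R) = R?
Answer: 1384159/212544 ≈ 6.5123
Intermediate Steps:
T = 13/4 (T = -(8 - 7*3)/4 = -(8 - 21)/4 = -1/4*(-13) = 13/4 ≈ 3.2500)
n(m, N) = (314 + N)*(13/4 + N) (n(m, N) = (N + 314)*(N + 13/4) = (314 + N)*(13/4 + N))
(n(-7*H, -71) + 362503)/(268409 - 215273) = ((2041/2 + (-71)**2 + (1269/4)*(-71)) + 362503)/(268409 - 215273) = ((2041/2 + 5041 - 90099/4) + 362503)/53136 = (-65853/4 + 362503)*(1/53136) = (1384159/4)*(1/53136) = 1384159/212544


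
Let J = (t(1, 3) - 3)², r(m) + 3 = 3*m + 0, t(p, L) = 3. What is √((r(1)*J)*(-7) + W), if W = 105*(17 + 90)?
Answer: √11235 ≈ 106.00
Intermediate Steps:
r(m) = -3 + 3*m (r(m) = -3 + (3*m + 0) = -3 + 3*m)
J = 0 (J = (3 - 3)² = 0² = 0)
W = 11235 (W = 105*107 = 11235)
√((r(1)*J)*(-7) + W) = √(((-3 + 3*1)*0)*(-7) + 11235) = √(((-3 + 3)*0)*(-7) + 11235) = √((0*0)*(-7) + 11235) = √(0*(-7) + 11235) = √(0 + 11235) = √11235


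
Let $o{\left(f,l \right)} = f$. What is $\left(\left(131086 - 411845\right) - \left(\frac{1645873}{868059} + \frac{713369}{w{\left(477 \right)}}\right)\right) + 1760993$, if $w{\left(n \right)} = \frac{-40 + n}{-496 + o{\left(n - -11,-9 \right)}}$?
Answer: $\frac{566467856616889}{379341783} \approx 1.4933 \cdot 10^{6}$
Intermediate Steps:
$w{\left(n \right)} = \frac{-40 + n}{-485 + n}$ ($w{\left(n \right)} = \frac{-40 + n}{-496 + \left(n - -11\right)} = \frac{-40 + n}{-496 + \left(n + 11\right)} = \frac{-40 + n}{-496 + \left(11 + n\right)} = \frac{-40 + n}{-485 + n}$)
$\left(\left(131086 - 411845\right) - \left(\frac{1645873}{868059} + \frac{713369}{w{\left(477 \right)}}\right)\right) + 1760993 = \left(\left(131086 - 411845\right) - \left(\frac{1645873}{868059} + 713369 \frac{-485 + 477}{-40 + 477}\right)\right) + 1760993 = \left(-280759 - \left(\frac{1645873}{868059} + \frac{713369}{\frac{1}{-8} \cdot 437}\right)\right) + 1760993 = \left(-280759 - \left(\frac{1645873}{868059} + \frac{713369}{\left(- \frac{1}{8}\right) 437}\right)\right) + 1760993 = \left(-280759 - \left(\frac{1645873}{868059} + \frac{713369}{- \frac{437}{8}}\right)\right) + 1760993 = \left(-280759 - - \frac{4953251799667}{379341783}\right) + 1760993 = \left(-280759 + \left(- \frac{1645873}{868059} + \frac{5706952}{437}\right)\right) + 1760993 = \left(-280759 + \frac{4953251799667}{379341783}\right) + 1760993 = - \frac{101550367853630}{379341783} + 1760993 = \frac{566467856616889}{379341783}$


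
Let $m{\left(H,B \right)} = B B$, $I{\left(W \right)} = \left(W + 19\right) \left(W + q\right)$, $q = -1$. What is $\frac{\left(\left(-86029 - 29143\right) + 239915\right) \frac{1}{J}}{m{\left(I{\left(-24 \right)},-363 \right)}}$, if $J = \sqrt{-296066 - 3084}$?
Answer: $- \frac{41581 i \sqrt{11966}}{2627913090} \approx - 0.0017308 i$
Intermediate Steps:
$I{\left(W \right)} = \left(-1 + W\right) \left(19 + W\right)$ ($I{\left(W \right)} = \left(W + 19\right) \left(W - 1\right) = \left(19 + W\right) \left(-1 + W\right) = \left(-1 + W\right) \left(19 + W\right)$)
$m{\left(H,B \right)} = B^{2}$
$J = 5 i \sqrt{11966}$ ($J = \sqrt{-299150} = 5 i \sqrt{11966} \approx 546.95 i$)
$\frac{\left(\left(-86029 - 29143\right) + 239915\right) \frac{1}{J}}{m{\left(I{\left(-24 \right)},-363 \right)}} = \frac{\left(\left(-86029 - 29143\right) + 239915\right) \frac{1}{5 i \sqrt{11966}}}{\left(-363\right)^{2}} = \frac{\left(-115172 + 239915\right) \left(- \frac{i \sqrt{11966}}{59830}\right)}{131769} = 124743 \left(- \frac{i \sqrt{11966}}{59830}\right) \frac{1}{131769} = - \frac{124743 i \sqrt{11966}}{59830} \cdot \frac{1}{131769} = - \frac{41581 i \sqrt{11966}}{2627913090}$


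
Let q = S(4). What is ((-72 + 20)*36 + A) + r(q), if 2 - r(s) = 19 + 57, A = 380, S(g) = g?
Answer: -1566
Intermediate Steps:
q = 4
r(s) = -74 (r(s) = 2 - (19 + 57) = 2 - 1*76 = 2 - 76 = -74)
((-72 + 20)*36 + A) + r(q) = ((-72 + 20)*36 + 380) - 74 = (-52*36 + 380) - 74 = (-1872 + 380) - 74 = -1492 - 74 = -1566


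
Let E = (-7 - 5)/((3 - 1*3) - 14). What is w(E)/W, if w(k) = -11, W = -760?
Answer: 11/760 ≈ 0.014474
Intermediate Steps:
E = 6/7 (E = -12/((3 - 3) - 14) = -12/(0 - 14) = -12/(-14) = -12*(-1/14) = 6/7 ≈ 0.85714)
w(E)/W = -11/(-760) = -11*(-1/760) = 11/760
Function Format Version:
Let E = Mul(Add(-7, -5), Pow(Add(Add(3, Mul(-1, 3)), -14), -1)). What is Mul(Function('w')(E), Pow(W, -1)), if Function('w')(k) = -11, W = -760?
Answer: Rational(11, 760) ≈ 0.014474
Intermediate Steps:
E = Rational(6, 7) (E = Mul(-12, Pow(Add(Add(3, -3), -14), -1)) = Mul(-12, Pow(Add(0, -14), -1)) = Mul(-12, Pow(-14, -1)) = Mul(-12, Rational(-1, 14)) = Rational(6, 7) ≈ 0.85714)
Mul(Function('w')(E), Pow(W, -1)) = Mul(-11, Pow(-760, -1)) = Mul(-11, Rational(-1, 760)) = Rational(11, 760)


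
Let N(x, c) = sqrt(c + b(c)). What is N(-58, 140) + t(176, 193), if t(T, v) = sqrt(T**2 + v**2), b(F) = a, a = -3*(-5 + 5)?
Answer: 2*sqrt(35) + 5*sqrt(2729) ≈ 273.03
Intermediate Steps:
a = 0 (a = -3*0 = 0)
b(F) = 0
N(x, c) = sqrt(c) (N(x, c) = sqrt(c + 0) = sqrt(c))
N(-58, 140) + t(176, 193) = sqrt(140) + sqrt(176**2 + 193**2) = 2*sqrt(35) + sqrt(30976 + 37249) = 2*sqrt(35) + sqrt(68225) = 2*sqrt(35) + 5*sqrt(2729)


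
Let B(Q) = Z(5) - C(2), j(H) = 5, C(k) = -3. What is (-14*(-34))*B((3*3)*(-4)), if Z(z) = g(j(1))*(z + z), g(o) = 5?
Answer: 25228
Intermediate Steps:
Z(z) = 10*z (Z(z) = 5*(z + z) = 5*(2*z) = 10*z)
B(Q) = 53 (B(Q) = 10*5 - 1*(-3) = 50 + 3 = 53)
(-14*(-34))*B((3*3)*(-4)) = -14*(-34)*53 = 476*53 = 25228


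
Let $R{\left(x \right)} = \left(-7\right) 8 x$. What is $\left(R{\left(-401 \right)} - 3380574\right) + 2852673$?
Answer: $-505445$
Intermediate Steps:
$R{\left(x \right)} = - 56 x$
$\left(R{\left(-401 \right)} - 3380574\right) + 2852673 = \left(\left(-56\right) \left(-401\right) - 3380574\right) + 2852673 = \left(22456 - 3380574\right) + 2852673 = -3358118 + 2852673 = -505445$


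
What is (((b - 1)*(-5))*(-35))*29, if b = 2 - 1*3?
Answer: -10150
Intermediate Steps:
b = -1 (b = 2 - 3 = -1)
(((b - 1)*(-5))*(-35))*29 = (((-1 - 1)*(-5))*(-35))*29 = (-2*(-5)*(-35))*29 = (10*(-35))*29 = -350*29 = -10150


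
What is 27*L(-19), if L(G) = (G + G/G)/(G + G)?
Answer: 243/19 ≈ 12.789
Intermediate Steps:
L(G) = (1 + G)/(2*G) (L(G) = (G + 1)/((2*G)) = (1 + G)*(1/(2*G)) = (1 + G)/(2*G))
27*L(-19) = 27*((½)*(1 - 19)/(-19)) = 27*((½)*(-1/19)*(-18)) = 27*(9/19) = 243/19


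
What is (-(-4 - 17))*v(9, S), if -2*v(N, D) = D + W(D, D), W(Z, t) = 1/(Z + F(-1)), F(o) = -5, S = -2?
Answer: 45/2 ≈ 22.500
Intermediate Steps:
W(Z, t) = 1/(-5 + Z) (W(Z, t) = 1/(Z - 5) = 1/(-5 + Z))
v(N, D) = -D/2 - 1/(2*(-5 + D)) (v(N, D) = -(D + 1/(-5 + D))/2 = -D/2 - 1/(2*(-5 + D)))
(-(-4 - 17))*v(9, S) = (-(-4 - 17))*((-1 - 1*(-2)*(-5 - 2))/(2*(-5 - 2))) = (-1*(-21))*((1/2)*(-1 - 1*(-2)*(-7))/(-7)) = 21*((1/2)*(-1/7)*(-1 - 14)) = 21*((1/2)*(-1/7)*(-15)) = 21*(15/14) = 45/2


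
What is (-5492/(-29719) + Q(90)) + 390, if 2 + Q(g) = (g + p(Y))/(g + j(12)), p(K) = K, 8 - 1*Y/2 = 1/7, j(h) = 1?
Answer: 7370719628/18931003 ≈ 389.35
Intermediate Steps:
Y = 110/7 (Y = 16 - 2/7 = 110/7 ≈ 15.714)
Q(g) = -2 + (110/7 + g)/(1 + g) (Q(g) = -2 + (g + 110/7)/(g + 1) = -2 + (110/7 + g)/(1 + g))
(-5492/(-29719) + Q(90)) + 390 = (-5492/(-29719) + (96/7 - 1*90)/(1 + 90)) + 390 = (-5492*(-1/29719) + (96/7 - 90)/91) + 390 = (5492/29719 + (1/91)*(-534/7)) + 390 = (5492/29719 - 534/637) + 390 = -12371542/18931003 + 390 = 7370719628/18931003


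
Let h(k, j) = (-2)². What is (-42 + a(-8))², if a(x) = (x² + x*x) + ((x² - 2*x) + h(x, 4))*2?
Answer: 64516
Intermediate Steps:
h(k, j) = 4
a(x) = 8 - 4*x + 4*x² (a(x) = (x² + x*x) + ((x² - 2*x) + 4)*2 = (x² + x²) + (4 + x² - 2*x)*2 = 2*x² + (8 - 4*x + 2*x²) = 8 - 4*x + 4*x²)
(-42 + a(-8))² = (-42 + (8 - 4*(-8) + 4*(-8)²))² = (-42 + (8 + 32 + 4*64))² = (-42 + (8 + 32 + 256))² = (-42 + 296)² = 254² = 64516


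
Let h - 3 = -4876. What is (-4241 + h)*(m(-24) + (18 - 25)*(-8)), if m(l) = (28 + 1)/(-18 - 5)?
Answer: -11474526/23 ≈ -4.9889e+5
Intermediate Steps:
m(l) = -29/23 (m(l) = 29/(-23) = 29*(-1/23) = -29/23)
h = -4873 (h = 3 - 4876 = -4873)
(-4241 + h)*(m(-24) + (18 - 25)*(-8)) = (-4241 - 4873)*(-29/23 + (18 - 25)*(-8)) = -9114*(-29/23 - 7*(-8)) = -9114*(-29/23 + 56) = -9114*1259/23 = -11474526/23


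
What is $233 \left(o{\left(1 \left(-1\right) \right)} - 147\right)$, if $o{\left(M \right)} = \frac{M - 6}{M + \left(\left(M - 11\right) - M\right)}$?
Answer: $- \frac{409381}{12} \approx -34115.0$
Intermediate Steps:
$o{\left(M \right)} = \frac{-6 + M}{-11 + M}$ ($o{\left(M \right)} = \frac{-6 + M}{M + \left(\left(M - 11\right) - M\right)} = \frac{-6 + M}{M + \left(\left(-11 + M\right) - M\right)} = \frac{-6 + M}{M - 11} = \frac{-6 + M}{-11 + M}$)
$233 \left(o{\left(1 \left(-1\right) \right)} - 147\right) = 233 \left(\frac{-6 + 1 \left(-1\right)}{-11 + 1 \left(-1\right)} - 147\right) = 233 \left(\frac{-6 - 1}{-11 - 1} - 147\right) = 233 \left(\frac{1}{-12} \left(-7\right) - 147\right) = 233 \left(\left(- \frac{1}{12}\right) \left(-7\right) - 147\right) = 233 \left(\frac{7}{12} - 147\right) = 233 \left(- \frac{1757}{12}\right) = - \frac{409381}{12}$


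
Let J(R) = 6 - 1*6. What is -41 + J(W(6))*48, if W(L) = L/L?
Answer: -41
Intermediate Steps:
W(L) = 1
J(R) = 0 (J(R) = 6 - 6 = 0)
-41 + J(W(6))*48 = -41 + 0*48 = -41 + 0 = -41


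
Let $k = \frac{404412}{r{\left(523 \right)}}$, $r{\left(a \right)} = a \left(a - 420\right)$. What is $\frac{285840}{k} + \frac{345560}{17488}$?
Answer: $\frac{2806442556575}{73670386} \approx 38095.0$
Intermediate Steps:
$r{\left(a \right)} = a \left(-420 + a\right)$
$k = \frac{404412}{53869}$ ($k = \frac{404412}{523 \left(-420 + 523\right)} = \frac{404412}{523 \cdot 103} = \frac{404412}{53869} \approx 7.5073$)
$\frac{285840}{k} + \frac{345560}{17488} = \frac{285840}{\frac{404412}{53869}} + \frac{345560}{17488} = 285840 \cdot \frac{53869}{404412} + 345560 \cdot \frac{1}{17488} = \frac{1283159580}{33701} + \frac{43195}{2186} = \frac{2806442556575}{73670386}$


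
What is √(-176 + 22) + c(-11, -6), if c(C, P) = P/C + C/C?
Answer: 17/11 + I*√154 ≈ 1.5455 + 12.41*I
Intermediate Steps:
c(C, P) = 1 + P/C (c(C, P) = P/C + 1 = 1 + P/C)
√(-176 + 22) + c(-11, -6) = √(-176 + 22) + (-11 - 6)/(-11) = √(-154) - 1/11*(-17) = I*√154 + 17/11 = 17/11 + I*√154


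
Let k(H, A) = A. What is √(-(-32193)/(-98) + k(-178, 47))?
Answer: I*√1126/2 ≈ 16.778*I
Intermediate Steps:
√(-(-32193)/(-98) + k(-178, 47)) = √(-(-32193)/(-98) + 47) = √(-(-32193)*(-1)/98 + 47) = √(-441*73/98 + 47) = √(-657/2 + 47) = √(-563/2) = I*√1126/2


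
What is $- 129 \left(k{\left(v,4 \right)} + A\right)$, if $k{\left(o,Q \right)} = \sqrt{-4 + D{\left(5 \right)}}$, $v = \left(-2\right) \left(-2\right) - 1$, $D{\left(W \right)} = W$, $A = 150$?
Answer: $-19479$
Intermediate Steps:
$v = 3$ ($v = 4 - 1 = 3$)
$k{\left(o,Q \right)} = 1$ ($k{\left(o,Q \right)} = \sqrt{-4 + 5} = \sqrt{1} = 1$)
$- 129 \left(k{\left(v,4 \right)} + A\right) = - 129 \left(1 + 150\right) = \left(-129\right) 151 = -19479$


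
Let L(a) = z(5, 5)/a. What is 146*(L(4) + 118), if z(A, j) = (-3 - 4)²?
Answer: 38033/2 ≈ 19017.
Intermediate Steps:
z(A, j) = 49 (z(A, j) = (-7)² = 49)
L(a) = 49/a
146*(L(4) + 118) = 146*(49/4 + 118) = 146*(521/4) = 38033/2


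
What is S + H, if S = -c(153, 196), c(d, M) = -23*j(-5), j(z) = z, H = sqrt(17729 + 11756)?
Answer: -115 + sqrt(29485) ≈ 56.712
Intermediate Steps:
H = sqrt(29485) ≈ 171.71
c(d, M) = 115 (c(d, M) = -23*(-5) = 115)
S = -115 (S = -1*115 = -115)
S + H = -115 + sqrt(29485)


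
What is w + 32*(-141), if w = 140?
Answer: -4372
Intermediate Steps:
w + 32*(-141) = 140 + 32*(-141) = 140 - 4512 = -4372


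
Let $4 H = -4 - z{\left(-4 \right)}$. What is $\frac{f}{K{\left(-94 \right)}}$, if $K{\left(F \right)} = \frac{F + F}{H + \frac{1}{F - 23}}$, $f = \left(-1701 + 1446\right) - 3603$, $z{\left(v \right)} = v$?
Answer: $- \frac{643}{3666} \approx -0.1754$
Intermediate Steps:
$f = -3858$ ($f = -255 - 3603 = -3858$)
$H = 0$ ($H = \frac{-4 - -4}{4} = \frac{-4 + 4}{4} = \frac{1}{4} \cdot 0 = 0$)
$K{\left(F \right)} = 2 F \left(-23 + F\right)$ ($K{\left(F \right)} = \frac{F + F}{0 + \frac{1}{F - 23}} = \frac{2 F}{0 + \frac{1}{-23 + F}} = \frac{2 F}{\frac{1}{-23 + F}} = 2 F \left(-23 + F\right)$)
$\frac{f}{K{\left(-94 \right)}} = - \frac{3858}{2 \left(-94\right) \left(-23 - 94\right)} = - \frac{3858}{2 \left(-94\right) \left(-117\right)} = - \frac{3858}{21996} = \left(-3858\right) \frac{1}{21996} = - \frac{643}{3666}$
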